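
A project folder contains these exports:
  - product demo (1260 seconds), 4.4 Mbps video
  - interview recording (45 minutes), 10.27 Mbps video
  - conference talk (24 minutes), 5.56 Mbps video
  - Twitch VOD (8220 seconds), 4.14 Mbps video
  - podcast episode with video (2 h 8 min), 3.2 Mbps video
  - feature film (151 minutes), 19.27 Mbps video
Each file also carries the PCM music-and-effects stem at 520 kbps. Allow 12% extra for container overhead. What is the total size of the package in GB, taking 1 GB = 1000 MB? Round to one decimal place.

Audio: 520 kbps = 0.520 Mbps.
product demo: 4.920 Mbps × 1260 s × 1.12 = 6943.1 Mb
interview recording: 10.790 Mbps × 2700 s × 1.12 = 32629.0 Mb
conference talk: 6.080 Mbps × 1440 s × 1.12 = 9805.8 Mb
Twitch VOD: 4.660 Mbps × 8220 s × 1.12 = 42901.8 Mb
podcast episode with video: 3.720 Mbps × 7680 s × 1.12 = 31998.0 Mb
feature film: 19.790 Mbps × 9060 s × 1.12 = 200813.1 Mb
Total: 325090.8 Mb = 40636.3 MB.
= 40.64 GB.

40.6 GB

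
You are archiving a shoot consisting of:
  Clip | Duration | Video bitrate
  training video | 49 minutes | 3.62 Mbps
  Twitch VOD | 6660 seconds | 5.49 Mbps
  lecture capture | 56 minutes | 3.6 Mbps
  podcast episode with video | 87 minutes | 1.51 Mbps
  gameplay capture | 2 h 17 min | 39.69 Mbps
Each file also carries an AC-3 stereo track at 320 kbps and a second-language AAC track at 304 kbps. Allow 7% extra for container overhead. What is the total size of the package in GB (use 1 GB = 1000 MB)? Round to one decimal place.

Audio total: 320 + 304 = 624 kbps = 0.624 Mbps.
training video: 4.244 Mbps × 2940 s × 1.07 = 13350.8 Mb
Twitch VOD: 6.114 Mbps × 6660 s × 1.07 = 43569.6 Mb
lecture capture: 4.224 Mbps × 3360 s × 1.07 = 15186.1 Mb
podcast episode with video: 2.134 Mbps × 5220 s × 1.07 = 11919.2 Mb
gameplay capture: 40.314 Mbps × 8220 s × 1.07 = 354577.8 Mb
Total: 438603.5 Mb = 54825.4 MB.
= 54.83 GB.

54.8 GB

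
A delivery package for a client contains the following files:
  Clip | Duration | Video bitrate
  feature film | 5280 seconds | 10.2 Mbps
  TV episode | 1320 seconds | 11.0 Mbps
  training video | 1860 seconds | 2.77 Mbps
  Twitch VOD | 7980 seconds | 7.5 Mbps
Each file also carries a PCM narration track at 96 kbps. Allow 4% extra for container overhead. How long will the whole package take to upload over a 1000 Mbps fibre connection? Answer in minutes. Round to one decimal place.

Audio: 96 kbps = 0.096 Mbps.
feature film: 10.296 Mbps × 5280 s × 1.04 = 56537.4 Mb
TV episode: 11.096 Mbps × 1320 s × 1.04 = 15232.6 Mb
training video: 2.866 Mbps × 1860 s × 1.04 = 5544.0 Mb
Twitch VOD: 7.596 Mbps × 7980 s × 1.04 = 63040.7 Mb
Total: 140354.7 Mb = 17544.3 MB.
At 1000 Mbps: 140354.7 / 1000 = 140 s ≈ 2.34 minutes.

2.3 minutes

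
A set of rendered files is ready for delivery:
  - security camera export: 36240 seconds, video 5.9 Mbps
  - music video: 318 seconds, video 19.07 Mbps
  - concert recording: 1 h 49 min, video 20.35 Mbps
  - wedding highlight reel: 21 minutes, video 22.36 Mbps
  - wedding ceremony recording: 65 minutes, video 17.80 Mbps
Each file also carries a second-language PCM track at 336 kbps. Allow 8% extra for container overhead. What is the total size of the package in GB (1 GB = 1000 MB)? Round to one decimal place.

Audio: 336 kbps = 0.336 Mbps.
security camera export: 6.236 Mbps × 36240 s × 1.08 = 244072.1 Mb
music video: 19.406 Mbps × 318 s × 1.08 = 6664.8 Mb
concert recording: 20.686 Mbps × 6540 s × 1.08 = 146109.4 Mb
wedding highlight reel: 22.696 Mbps × 1260 s × 1.08 = 30884.7 Mb
wedding ceremony recording: 18.136 Mbps × 3900 s × 1.08 = 76388.8 Mb
Total: 504119.8 Mb = 63015.0 MB.
= 63.01 GB.

63.0 GB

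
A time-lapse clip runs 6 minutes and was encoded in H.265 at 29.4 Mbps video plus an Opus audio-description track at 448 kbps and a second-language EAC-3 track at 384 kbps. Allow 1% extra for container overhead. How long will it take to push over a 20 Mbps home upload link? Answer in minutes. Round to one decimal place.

6 min = 360 s
Audio total: 448 + 384 = 832 kbps = 0.832 Mbps.
Total bitrate: 30.232 Mbps.
File: 30.232 Mbps × 360 s = 10883.5 Mb.
With 1% container overhead: ×1.01. → 10992.4 Mb.
At 20 Mbps: 10992.4 / 20 = 549.6 s ≈ 9.16 minutes.

9.2 minutes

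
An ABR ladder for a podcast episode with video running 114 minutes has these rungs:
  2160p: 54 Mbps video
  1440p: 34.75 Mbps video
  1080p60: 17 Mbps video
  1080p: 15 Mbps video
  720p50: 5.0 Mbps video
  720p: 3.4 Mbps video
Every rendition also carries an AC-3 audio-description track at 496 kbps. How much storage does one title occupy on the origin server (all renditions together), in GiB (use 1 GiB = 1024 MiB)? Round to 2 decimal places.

114 min = 6840 s
Audio: 496 kbps = 0.496 Mbps.
Sum of rendition bitrates: (54+0.496) + (34.75+0.496) + (17+0.496) + (15+0.496) + (5.0+0.496) + (3.4+0.496) = 132.126 Mbps.
× 6840 s = 903,742 Mb = 112,968 MB = 105.2 GiB.

105.21 GiB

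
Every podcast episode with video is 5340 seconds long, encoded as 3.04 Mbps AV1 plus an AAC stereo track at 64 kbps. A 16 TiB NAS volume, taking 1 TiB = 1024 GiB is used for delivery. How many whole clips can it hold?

8490

Audio: 64 kbps = 0.064 Mbps.
Total bitrate: 3.104 Mbps.
Per item: 3.104 Mbps × 5340 s = 16,575 Mb = 2,072 MB.
Capacity: 16 TiB = 140,737,488 Mb; 8490.77 items → 8490 complete.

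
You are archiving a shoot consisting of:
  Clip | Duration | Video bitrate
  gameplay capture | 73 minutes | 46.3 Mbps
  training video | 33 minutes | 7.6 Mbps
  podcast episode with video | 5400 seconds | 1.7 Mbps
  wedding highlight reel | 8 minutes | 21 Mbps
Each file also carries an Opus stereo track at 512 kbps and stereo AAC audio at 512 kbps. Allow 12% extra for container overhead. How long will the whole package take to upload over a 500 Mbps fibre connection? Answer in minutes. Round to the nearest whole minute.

9 minutes

Audio total: 512 + 512 = 1024 kbps = 1.024 Mbps.
gameplay capture: 47.324 Mbps × 4380 s × 1.12 = 232152.6 Mb
training video: 8.624 Mbps × 1980 s × 1.12 = 19124.6 Mb
podcast episode with video: 2.724 Mbps × 5400 s × 1.12 = 16474.8 Mb
wedding highlight reel: 22.024 Mbps × 480 s × 1.12 = 11840.1 Mb
Total: 279592.1 Mb = 34949.0 MB.
At 500 Mbps: 279592.1 / 500 = 559 s ≈ 9.32 minutes.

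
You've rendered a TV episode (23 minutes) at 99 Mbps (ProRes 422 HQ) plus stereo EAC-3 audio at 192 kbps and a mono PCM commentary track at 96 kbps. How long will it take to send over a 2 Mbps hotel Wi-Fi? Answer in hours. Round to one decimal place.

19.0 hours

23 min = 1380 s
Audio total: 192 + 96 = 288 kbps = 0.288 Mbps.
Total bitrate: 99.288 Mbps.
File: 99.288 Mbps × 1380 s = 137017.4 Mb.
At 2 Mbps: 137017.4 / 2 = 68508.7 s ≈ 19 hours.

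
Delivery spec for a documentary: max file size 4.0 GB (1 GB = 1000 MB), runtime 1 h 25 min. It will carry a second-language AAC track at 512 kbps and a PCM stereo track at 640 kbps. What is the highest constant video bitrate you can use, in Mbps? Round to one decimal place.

5.1 Mbps

Budget: 4.0 GB = 32000.0 Mb.
1 h 25 min = 85 min = 5100 s
Total bitrate budget: 32000.0 Mb / 5100 s = 6.275 Mbps.
Audio total: 512 + 640 = 1152 kbps = 1.152 Mbps.
Video: 6.275 − 1.152 = 5.123 Mbps.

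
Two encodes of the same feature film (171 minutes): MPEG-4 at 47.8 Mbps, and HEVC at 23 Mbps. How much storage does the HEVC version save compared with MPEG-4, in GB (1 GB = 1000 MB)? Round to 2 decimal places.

171 min = 10260 s
MPEG-4: 47.800 Mbps × 10260 s = 490428.0 Mb = 61.303 GB.
HEVC: 23.000 Mbps × 10260 s = 235980.0 Mb = 29.497 GB.
Saving: 61.303 − 29.497 = 31.806 GB.

31.81 GB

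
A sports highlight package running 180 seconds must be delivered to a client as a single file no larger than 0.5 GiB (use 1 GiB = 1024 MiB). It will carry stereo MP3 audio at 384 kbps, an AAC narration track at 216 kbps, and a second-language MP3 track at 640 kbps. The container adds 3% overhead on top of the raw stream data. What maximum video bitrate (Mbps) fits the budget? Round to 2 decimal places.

Budget: 0.5 GiB = 4295.0 Mb.
Stream payload after overhead: 4295.0 / 1.03 = 4169.9 Mb.
Total bitrate budget: 4169.9 Mb / 180 s = 23.166 Mbps.
Audio total: 384 + 216 + 640 = 1240 kbps = 1.240 Mbps.
Video: 23.166 − 1.240 = 21.926 Mbps.

21.93 Mbps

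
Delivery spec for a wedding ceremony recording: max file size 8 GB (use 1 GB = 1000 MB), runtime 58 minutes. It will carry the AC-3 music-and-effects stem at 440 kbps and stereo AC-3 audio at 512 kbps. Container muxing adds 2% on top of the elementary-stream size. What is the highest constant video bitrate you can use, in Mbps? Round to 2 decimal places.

Budget: 8 GB = 64000.0 Mb.
Stream payload after overhead: 64000.0 / 1.02 = 62745.1 Mb.
58 min = 3480 s
Total bitrate budget: 62745.1 Mb / 3480 s = 18.030 Mbps.
Audio total: 440 + 512 = 952 kbps = 0.952 Mbps.
Video: 18.030 − 0.952 = 17.078 Mbps.

17.08 Mbps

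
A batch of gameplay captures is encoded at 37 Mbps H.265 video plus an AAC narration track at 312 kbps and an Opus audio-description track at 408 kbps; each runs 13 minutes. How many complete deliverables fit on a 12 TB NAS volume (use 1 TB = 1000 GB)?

13 min = 780 s
Audio total: 312 + 408 = 720 kbps = 0.720 Mbps.
Total bitrate: 37.720 Mbps.
Per item: 37.720 Mbps × 780 s = 29,422 Mb = 3,678 MB.
Capacity: 12 TB = 96,000,000 Mb; 3262.91 items → 3262 complete.

3262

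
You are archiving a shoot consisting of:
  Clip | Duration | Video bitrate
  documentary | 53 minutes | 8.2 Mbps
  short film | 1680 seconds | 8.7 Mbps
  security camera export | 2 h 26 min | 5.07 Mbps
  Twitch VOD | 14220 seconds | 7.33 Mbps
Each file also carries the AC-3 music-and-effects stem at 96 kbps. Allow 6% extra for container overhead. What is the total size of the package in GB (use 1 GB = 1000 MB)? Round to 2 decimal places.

Audio: 96 kbps = 0.096 Mbps.
documentary: 8.296 Mbps × 3180 s × 1.06 = 27964.2 Mb
short film: 8.796 Mbps × 1680 s × 1.06 = 15663.9 Mb
security camera export: 5.166 Mbps × 8760 s × 1.06 = 47969.4 Mb
Twitch VOD: 7.426 Mbps × 14220 s × 1.06 = 111933.6 Mb
Total: 203531.1 Mb = 25441.4 MB.
= 25.44 GB.

25.44 GB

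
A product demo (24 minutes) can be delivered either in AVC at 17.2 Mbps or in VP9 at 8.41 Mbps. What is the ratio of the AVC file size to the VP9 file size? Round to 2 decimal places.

2.05

24 min = 1440 s
AVC: 17.200 Mbps × 1440 s = 24768.0 Mb = 2.883 GiB.
VP9: 8.410 Mbps × 1440 s = 12110.4 Mb = 1.410 GiB.
Ratio: 2.883 / 1.410 = 2.045.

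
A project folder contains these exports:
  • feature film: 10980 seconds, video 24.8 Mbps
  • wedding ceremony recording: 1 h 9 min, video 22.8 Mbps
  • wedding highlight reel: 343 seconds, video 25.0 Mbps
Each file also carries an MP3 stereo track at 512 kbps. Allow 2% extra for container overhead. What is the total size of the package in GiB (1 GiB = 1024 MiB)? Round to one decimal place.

45.5 GiB

Audio: 512 kbps = 0.512 Mbps.
feature film: 25.312 Mbps × 10980 s × 1.02 = 283484.3 Mb
wedding ceremony recording: 23.312 Mbps × 4140 s × 1.02 = 98441.9 Mb
wedding highlight reel: 25.512 Mbps × 343 s × 1.02 = 8925.6 Mb
Total: 390851.8 Mb = 48856.5 MB.
= 45.50 GiB.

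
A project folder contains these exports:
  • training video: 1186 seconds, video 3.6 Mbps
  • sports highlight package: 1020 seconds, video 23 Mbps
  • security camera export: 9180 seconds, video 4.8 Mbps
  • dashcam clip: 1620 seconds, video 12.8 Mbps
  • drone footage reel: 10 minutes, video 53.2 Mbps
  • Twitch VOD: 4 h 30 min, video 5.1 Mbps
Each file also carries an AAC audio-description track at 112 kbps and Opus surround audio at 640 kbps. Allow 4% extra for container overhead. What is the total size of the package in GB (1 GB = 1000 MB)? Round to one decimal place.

Audio total: 112 + 640 = 752 kbps = 0.752 Mbps.
training video: 4.352 Mbps × 1186 s × 1.04 = 5367.9 Mb
sports highlight package: 23.752 Mbps × 1020 s × 1.04 = 25196.1 Mb
security camera export: 5.552 Mbps × 9180 s × 1.04 = 53006.1 Mb
dashcam clip: 13.552 Mbps × 1620 s × 1.04 = 22832.4 Mb
drone footage reel: 53.952 Mbps × 600 s × 1.04 = 33666.0 Mb
Twitch VOD: 5.852 Mbps × 16200 s × 1.04 = 98594.5 Mb
Total: 238663.1 Mb = 29832.9 MB.
= 29.83 GB.

29.8 GB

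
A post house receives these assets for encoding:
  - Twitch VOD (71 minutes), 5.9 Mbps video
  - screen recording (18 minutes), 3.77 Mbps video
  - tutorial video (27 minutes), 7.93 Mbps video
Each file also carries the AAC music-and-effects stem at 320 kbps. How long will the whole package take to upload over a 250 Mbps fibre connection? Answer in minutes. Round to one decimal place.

3.0 minutes

Audio: 320 kbps = 0.320 Mbps.
Twitch VOD: 6.220 Mbps × 4260 s = 26497.2 Mb
screen recording: 4.090 Mbps × 1080 s = 4417.2 Mb
tutorial video: 8.250 Mbps × 1620 s = 13365.0 Mb
Total: 44279.4 Mb = 5534.9 MB.
At 250 Mbps: 44279.4 / 250 = 177 s ≈ 2.95 minutes.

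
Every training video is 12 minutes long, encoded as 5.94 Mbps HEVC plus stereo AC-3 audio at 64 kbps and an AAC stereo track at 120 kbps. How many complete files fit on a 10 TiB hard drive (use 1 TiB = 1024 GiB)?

19949

12 min = 720 s
Audio total: 64 + 120 = 184 kbps = 0.184 Mbps.
Total bitrate: 6.124 Mbps.
Per item: 6.124 Mbps × 720 s = 4,409 Mb = 551.2 MB.
Capacity: 10 TiB = 87,960,930 Mb; 19949.05 items → 19949 complete.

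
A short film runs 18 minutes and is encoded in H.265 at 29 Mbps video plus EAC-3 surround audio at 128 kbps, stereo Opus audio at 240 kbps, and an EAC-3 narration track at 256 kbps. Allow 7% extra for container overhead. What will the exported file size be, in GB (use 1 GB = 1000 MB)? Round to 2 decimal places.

18 min = 1080 s
Audio total: 128 + 240 + 256 = 624 kbps = 0.624 Mbps.
Total bitrate: 29 + 0.624 = 29.624 Mbps.
Stream data: 29.624 Mbps × 1080 s = 31993.9 Mb.
With 7% container overhead: ×1.07.
34,233 Mb ÷ 8 = 4,279 MB → 4.279 GB.

4.28 GB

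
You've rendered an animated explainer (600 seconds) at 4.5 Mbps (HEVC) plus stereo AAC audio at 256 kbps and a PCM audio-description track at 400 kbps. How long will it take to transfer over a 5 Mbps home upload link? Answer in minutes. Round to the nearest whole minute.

10 minutes

Audio total: 256 + 400 = 656 kbps = 0.656 Mbps.
Total bitrate: 5.156 Mbps.
File: 5.156 Mbps × 600 s = 3093.6 Mb.
At 5 Mbps: 3093.6 / 5 = 618.7 s ≈ 10.3 minutes.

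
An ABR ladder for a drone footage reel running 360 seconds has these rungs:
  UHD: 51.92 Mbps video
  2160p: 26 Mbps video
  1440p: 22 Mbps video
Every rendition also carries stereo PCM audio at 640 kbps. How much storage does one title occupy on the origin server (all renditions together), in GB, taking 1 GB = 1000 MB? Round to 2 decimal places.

4.58 GB

Audio: 640 kbps = 0.640 Mbps.
Sum of rendition bitrates: (51.92+0.640) + (26+0.640) + (22+0.640) = 101.840 Mbps.
× 360 s = 36,662 Mb = 4,583 MB = 4.583 GB.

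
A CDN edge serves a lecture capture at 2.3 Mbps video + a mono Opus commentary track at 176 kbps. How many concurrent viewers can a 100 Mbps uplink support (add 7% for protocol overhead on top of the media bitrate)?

Audio: 176 kbps = 0.176 Mbps.
Per-viewer media rate: 2.476 Mbps.
On the wire with 7% overhead: 2.649 Mbps.
100 Mbps = 100.0 Mbps; 100.0 / 2.649 = 37.75 → 37 viewers.

37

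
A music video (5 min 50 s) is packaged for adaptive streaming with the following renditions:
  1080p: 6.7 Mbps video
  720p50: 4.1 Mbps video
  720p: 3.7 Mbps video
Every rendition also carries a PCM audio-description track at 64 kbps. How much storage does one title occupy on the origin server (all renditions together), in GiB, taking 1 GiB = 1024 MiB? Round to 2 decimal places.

5 min 50 s = 350 s
Audio: 64 kbps = 0.064 Mbps.
Sum of rendition bitrates: (6.7+0.064) + (4.1+0.064) + (3.7+0.064) = 14.692 Mbps.
× 350 s = 5,142 Mb = 642.8 MB = 0.5986 GiB.

0.60 GiB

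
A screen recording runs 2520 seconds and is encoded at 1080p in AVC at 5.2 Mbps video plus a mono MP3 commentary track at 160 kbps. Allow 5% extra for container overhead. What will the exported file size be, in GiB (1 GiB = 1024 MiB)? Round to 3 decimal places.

1.651 GiB

Audio: 160 kbps = 0.160 Mbps.
Total bitrate: 5.2 + 0.160 = 5.360 Mbps.
Stream data: 5.360 Mbps × 2520 s = 13507.2 Mb.
With 5% container overhead: ×1.05.
14,183 Mb = 1,772,820,000 bytes ÷ 1,073,741,824 = 1.651 GiB.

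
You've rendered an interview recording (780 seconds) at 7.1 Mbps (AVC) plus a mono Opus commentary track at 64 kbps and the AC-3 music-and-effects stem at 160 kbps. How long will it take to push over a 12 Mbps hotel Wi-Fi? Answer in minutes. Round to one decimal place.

7.9 minutes

Audio total: 64 + 160 = 224 kbps = 0.224 Mbps.
Total bitrate: 7.324 Mbps.
File: 7.324 Mbps × 780 s = 5712.7 Mb.
At 12 Mbps: 5712.7 / 12 = 476.1 s ≈ 7.93 minutes.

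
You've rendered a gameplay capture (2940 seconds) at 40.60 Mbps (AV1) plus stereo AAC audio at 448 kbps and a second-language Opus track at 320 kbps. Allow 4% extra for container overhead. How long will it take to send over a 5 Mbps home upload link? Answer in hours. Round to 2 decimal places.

7.03 hours

Audio total: 448 + 320 = 768 kbps = 0.768 Mbps.
Total bitrate: 41.368 Mbps.
File: 41.368 Mbps × 2940 s = 121621.9 Mb.
With 4% container overhead: ×1.04. → 126486.8 Mb.
At 5 Mbps: 126486.8 / 5 = 25297.4 s ≈ 7.03 hours.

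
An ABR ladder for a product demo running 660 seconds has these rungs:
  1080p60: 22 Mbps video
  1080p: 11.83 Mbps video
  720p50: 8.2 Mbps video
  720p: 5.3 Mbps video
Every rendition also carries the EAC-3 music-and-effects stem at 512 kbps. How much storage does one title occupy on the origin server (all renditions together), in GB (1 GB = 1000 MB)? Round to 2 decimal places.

4.07 GB

Audio: 512 kbps = 0.512 Mbps.
Sum of rendition bitrates: (22+0.512) + (11.83+0.512) + (8.2+0.512) + (5.3+0.512) = 49.378 Mbps.
× 660 s = 32,589 Mb = 4,074 MB = 4.074 GB.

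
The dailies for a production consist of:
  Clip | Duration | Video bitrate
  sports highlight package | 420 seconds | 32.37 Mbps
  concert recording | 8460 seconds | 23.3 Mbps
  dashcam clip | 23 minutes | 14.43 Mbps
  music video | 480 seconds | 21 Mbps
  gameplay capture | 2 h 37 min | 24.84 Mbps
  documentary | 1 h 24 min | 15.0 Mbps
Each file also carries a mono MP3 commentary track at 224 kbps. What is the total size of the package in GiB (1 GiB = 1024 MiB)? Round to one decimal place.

Audio: 224 kbps = 0.224 Mbps.
sports highlight package: 32.594 Mbps × 420 s = 13689.5 Mb
concert recording: 23.524 Mbps × 8460 s = 199013.0 Mb
dashcam clip: 14.654 Mbps × 1380 s = 20222.5 Mb
music video: 21.224 Mbps × 480 s = 10187.5 Mb
gameplay capture: 25.064 Mbps × 9420 s = 236102.9 Mb
documentary: 15.224 Mbps × 5040 s = 76729.0 Mb
Total: 555944.4 Mb = 69493.1 MB.
= 64.72 GiB.

64.7 GiB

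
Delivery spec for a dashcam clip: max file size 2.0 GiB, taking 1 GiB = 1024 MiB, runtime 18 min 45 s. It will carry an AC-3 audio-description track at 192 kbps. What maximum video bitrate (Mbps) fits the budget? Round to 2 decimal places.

15.08 Mbps

Budget: 2.0 GiB = 17179.9 Mb.
18 min 45 s = 1125 s
Total bitrate budget: 17179.9 Mb / 1125 s = 15.271 Mbps.
Audio: 192 kbps = 0.192 Mbps.
Video: 15.271 − 0.192 = 15.079 Mbps.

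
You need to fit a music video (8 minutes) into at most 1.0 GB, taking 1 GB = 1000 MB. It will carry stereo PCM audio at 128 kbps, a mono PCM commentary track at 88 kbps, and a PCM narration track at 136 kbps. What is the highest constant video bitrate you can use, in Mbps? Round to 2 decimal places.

Budget: 1.0 GB = 8000.0 Mb.
8 min = 480 s
Total bitrate budget: 8000.0 Mb / 480 s = 16.667 Mbps.
Audio total: 128 + 88 + 136 = 352 kbps = 0.352 Mbps.
Video: 16.667 − 0.352 = 16.315 Mbps.

16.31 Mbps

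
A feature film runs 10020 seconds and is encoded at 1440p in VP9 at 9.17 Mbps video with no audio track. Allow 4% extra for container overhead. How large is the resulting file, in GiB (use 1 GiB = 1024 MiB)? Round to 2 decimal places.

Total bitrate: 9.17 Mbps.
Stream data: 9.170 Mbps × 10020 s = 91883.4 Mb.
With 4% container overhead: ×1.04.
95,559 Mb = 11,944,842,000 bytes ÷ 1,073,741,824 = 11.12 GiB.

11.12 GiB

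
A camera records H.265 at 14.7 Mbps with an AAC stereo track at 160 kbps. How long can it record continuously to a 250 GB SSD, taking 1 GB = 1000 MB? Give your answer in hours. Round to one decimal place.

37.4 hours

Audio: 160 kbps = 0.160 Mbps.
Total bitrate: 14.7 + 0.160 = 14.860 Mbps.
Capacity: 250 GB = 2,000,000 Mb.
Recording time: 2,000,000 / 14.860 = 134,590 s ≈ 37.4 hours.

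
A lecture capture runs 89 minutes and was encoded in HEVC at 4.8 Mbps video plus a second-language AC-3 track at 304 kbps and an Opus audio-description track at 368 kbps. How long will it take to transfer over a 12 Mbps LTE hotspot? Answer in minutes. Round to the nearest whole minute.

89 min = 5340 s
Audio total: 304 + 368 = 672 kbps = 0.672 Mbps.
Total bitrate: 5.472 Mbps.
File: 5.472 Mbps × 5340 s = 29220.5 Mb.
At 12 Mbps: 29220.5 / 12 = 2435.0 s ≈ 40.6 minutes.

41 minutes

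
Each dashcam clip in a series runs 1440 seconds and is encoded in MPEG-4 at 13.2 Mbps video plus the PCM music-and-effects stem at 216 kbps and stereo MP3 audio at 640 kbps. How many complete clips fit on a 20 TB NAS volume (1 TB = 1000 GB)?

7904

Audio total: 216 + 640 = 856 kbps = 0.856 Mbps.
Total bitrate: 14.056 Mbps.
Per item: 14.056 Mbps × 1440 s = 20,241 Mb = 2,530 MB.
Capacity: 20 TB = 160,000,000 Mb; 7904.89 items → 7904 complete.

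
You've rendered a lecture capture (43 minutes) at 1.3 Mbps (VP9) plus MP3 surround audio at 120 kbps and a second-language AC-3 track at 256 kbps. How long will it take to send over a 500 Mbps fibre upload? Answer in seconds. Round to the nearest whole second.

9 seconds

43 min = 2580 s
Audio total: 120 + 256 = 376 kbps = 0.376 Mbps.
Total bitrate: 1.676 Mbps.
File: 1.676 Mbps × 2580 s = 4324.1 Mb.
At 500 Mbps: 4324.1 / 500 = 8.6 s ≈ 8.65 seconds.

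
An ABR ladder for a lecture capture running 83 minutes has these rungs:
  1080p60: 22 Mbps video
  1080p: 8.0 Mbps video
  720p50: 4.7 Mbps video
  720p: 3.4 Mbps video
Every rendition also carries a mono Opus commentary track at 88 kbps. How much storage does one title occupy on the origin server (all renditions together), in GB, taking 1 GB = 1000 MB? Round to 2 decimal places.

23.94 GB

83 min = 4980 s
Audio: 88 kbps = 0.088 Mbps.
Sum of rendition bitrates: (22+0.088) + (8.0+0.088) + (4.7+0.088) + (3.4+0.088) = 38.452 Mbps.
× 4980 s = 191,491 Mb = 23,936 MB = 23.94 GB.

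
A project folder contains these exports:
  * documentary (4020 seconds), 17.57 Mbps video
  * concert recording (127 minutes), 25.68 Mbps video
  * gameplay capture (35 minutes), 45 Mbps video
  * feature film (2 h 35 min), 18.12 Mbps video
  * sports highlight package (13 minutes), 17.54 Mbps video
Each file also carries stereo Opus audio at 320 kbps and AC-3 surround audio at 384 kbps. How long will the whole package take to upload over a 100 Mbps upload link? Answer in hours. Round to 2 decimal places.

Audio total: 320 + 384 = 704 kbps = 0.704 Mbps.
documentary: 18.274 Mbps × 4020 s = 73461.5 Mb
concert recording: 26.384 Mbps × 7620 s = 201046.1 Mb
gameplay capture: 45.704 Mbps × 2100 s = 95978.4 Mb
feature film: 18.824 Mbps × 9300 s = 175063.2 Mb
sports highlight package: 18.244 Mbps × 780 s = 14230.3 Mb
Total: 559779.5 Mb = 69972.4 MB.
At 100 Mbps: 559779.5 / 100 = 5598 s ≈ 1.55 hours.

1.55 hours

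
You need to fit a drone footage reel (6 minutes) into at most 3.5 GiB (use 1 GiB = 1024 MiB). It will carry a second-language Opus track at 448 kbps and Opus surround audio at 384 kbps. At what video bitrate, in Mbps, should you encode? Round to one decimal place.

Budget: 3.5 GiB = 30064.8 Mb.
6 min = 360 s
Total bitrate budget: 30064.8 Mb / 360 s = 83.513 Mbps.
Audio total: 448 + 384 = 832 kbps = 0.832 Mbps.
Video: 83.513 − 0.832 = 82.681 Mbps.

82.7 Mbps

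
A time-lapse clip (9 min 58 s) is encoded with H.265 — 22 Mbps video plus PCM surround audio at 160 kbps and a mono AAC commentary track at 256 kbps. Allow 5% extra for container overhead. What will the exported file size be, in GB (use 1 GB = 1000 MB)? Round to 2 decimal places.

1.76 GB

9 min 58 s = 598 s
Audio total: 160 + 256 = 416 kbps = 0.416 Mbps.
Total bitrate: 22 + 0.416 = 22.416 Mbps.
Stream data: 22.416 Mbps × 598 s = 13404.8 Mb.
With 5% container overhead: ×1.05.
14,075 Mb ÷ 8 = 1,759 MB → 1.759 GB.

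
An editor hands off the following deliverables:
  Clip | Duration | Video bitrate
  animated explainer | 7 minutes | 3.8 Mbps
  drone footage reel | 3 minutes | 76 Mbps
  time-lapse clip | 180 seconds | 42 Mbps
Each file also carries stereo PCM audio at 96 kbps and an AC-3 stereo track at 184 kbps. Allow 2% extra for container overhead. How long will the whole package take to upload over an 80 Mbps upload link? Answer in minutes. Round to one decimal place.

Audio total: 96 + 184 = 280 kbps = 0.280 Mbps.
animated explainer: 4.080 Mbps × 420 s × 1.02 = 1747.9 Mb
drone footage reel: 76.280 Mbps × 180 s × 1.02 = 14005.0 Mb
time-lapse clip: 42.280 Mbps × 180 s × 1.02 = 7762.6 Mb
Total: 23515.5 Mb = 2939.4 MB.
At 80 Mbps: 23515.5 / 80 = 294 s ≈ 4.9 minutes.

4.9 minutes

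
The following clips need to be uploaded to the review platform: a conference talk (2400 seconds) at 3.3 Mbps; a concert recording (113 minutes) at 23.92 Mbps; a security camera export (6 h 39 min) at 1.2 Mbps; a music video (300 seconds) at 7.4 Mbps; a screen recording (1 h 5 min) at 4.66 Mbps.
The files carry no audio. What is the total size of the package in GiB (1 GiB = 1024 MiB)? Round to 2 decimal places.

conference talk: 3.300 Mbps × 2400 s = 7920.0 Mb
concert recording: 23.920 Mbps × 6780 s = 162177.6 Mb
security camera export: 1.200 Mbps × 23940 s = 28728.0 Mb
music video: 7.400 Mbps × 300 s = 2220.0 Mb
screen recording: 4.660 Mbps × 3900 s = 18174.0 Mb
Total: 219219.6 Mb = 27402.5 MB.
= 25.52 GiB.

25.52 GiB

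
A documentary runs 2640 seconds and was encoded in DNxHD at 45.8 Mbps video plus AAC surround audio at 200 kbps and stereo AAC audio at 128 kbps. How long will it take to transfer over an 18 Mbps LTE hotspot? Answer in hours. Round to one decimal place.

Audio total: 200 + 128 = 328 kbps = 0.328 Mbps.
Total bitrate: 46.128 Mbps.
File: 46.128 Mbps × 2640 s = 121777.9 Mb.
At 18 Mbps: 121777.9 / 18 = 6765.4 s ≈ 1.88 hours.

1.9 hours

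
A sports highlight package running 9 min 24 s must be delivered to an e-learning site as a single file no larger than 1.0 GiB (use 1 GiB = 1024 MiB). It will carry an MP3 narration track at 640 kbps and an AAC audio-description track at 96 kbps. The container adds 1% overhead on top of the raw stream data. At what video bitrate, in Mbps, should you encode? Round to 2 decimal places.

14.34 Mbps

Budget: 1.0 GiB = 8589.9 Mb.
Stream payload after overhead: 8589.9 / 1.01 = 8504.9 Mb.
9 min 24 s = 564 s
Total bitrate budget: 8504.9 Mb / 564 s = 15.080 Mbps.
Audio total: 640 + 96 = 736 kbps = 0.736 Mbps.
Video: 15.080 − 0.736 = 14.344 Mbps.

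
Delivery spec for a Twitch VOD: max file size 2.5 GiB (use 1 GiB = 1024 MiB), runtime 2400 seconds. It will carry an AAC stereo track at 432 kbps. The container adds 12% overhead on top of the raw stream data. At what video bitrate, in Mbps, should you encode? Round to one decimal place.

Budget: 2.5 GiB = 21474.8 Mb.
Stream payload after overhead: 21474.8 / 1.12 = 19174.0 Mb.
Total bitrate budget: 19174.0 Mb / 2400 s = 7.989 Mbps.
Audio: 432 kbps = 0.432 Mbps.
Video: 7.989 − 0.432 = 7.557 Mbps.

7.6 Mbps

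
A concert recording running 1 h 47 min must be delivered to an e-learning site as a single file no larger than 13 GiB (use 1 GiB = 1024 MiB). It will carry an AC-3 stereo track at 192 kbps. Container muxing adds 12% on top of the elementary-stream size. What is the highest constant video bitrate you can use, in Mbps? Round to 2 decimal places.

15.34 Mbps

Budget: 13 GiB = 111669.1 Mb.
Stream payload after overhead: 111669.1 / 1.12 = 99704.6 Mb.
1 h 47 min = 107 min = 6420 s
Total bitrate budget: 99704.6 Mb / 6420 s = 15.530 Mbps.
Audio: 192 kbps = 0.192 Mbps.
Video: 15.530 − 0.192 = 15.338 Mbps.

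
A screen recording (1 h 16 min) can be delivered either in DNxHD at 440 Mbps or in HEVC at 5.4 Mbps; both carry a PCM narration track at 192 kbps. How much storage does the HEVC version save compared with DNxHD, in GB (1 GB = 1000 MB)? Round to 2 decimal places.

247.72 GB

1 h 16 min = 76 min = 4560 s
Audio: 192 kbps = 0.192 Mbps.
DNxHD: 440.192 Mbps × 4560 s = 2007275.5 Mb = 250.909 GB.
HEVC: 5.592 Mbps × 4560 s = 25499.5 Mb = 3.187 GB.
Saving: 250.909 − 3.187 = 247.722 GB.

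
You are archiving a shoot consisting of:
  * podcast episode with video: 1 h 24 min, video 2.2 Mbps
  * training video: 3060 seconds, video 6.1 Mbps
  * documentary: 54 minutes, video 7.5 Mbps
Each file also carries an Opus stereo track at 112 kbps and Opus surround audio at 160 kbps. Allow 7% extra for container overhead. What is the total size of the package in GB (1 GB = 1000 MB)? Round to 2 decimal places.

7.64 GB

Audio total: 112 + 160 = 272 kbps = 0.272 Mbps.
podcast episode with video: 2.472 Mbps × 5040 s × 1.07 = 13331.0 Mb
training video: 6.372 Mbps × 3060 s × 1.07 = 20863.2 Mb
documentary: 7.772 Mbps × 3240 s × 1.07 = 26944.0 Mb
Total: 61138.2 Mb = 7642.3 MB.
= 7.642 GB.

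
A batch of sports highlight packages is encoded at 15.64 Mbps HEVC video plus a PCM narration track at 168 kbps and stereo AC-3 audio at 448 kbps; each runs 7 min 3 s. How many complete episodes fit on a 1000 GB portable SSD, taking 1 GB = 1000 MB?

7 min 3 s = 423 s
Audio total: 168 + 448 = 616 kbps = 0.616 Mbps.
Total bitrate: 16.256 Mbps.
Per item: 16.256 Mbps × 423 s = 6,876 Mb = 859.5 MB.
Capacity: 1000 GB = 8,000,000 Mb; 1163.42 items → 1163 complete.

1163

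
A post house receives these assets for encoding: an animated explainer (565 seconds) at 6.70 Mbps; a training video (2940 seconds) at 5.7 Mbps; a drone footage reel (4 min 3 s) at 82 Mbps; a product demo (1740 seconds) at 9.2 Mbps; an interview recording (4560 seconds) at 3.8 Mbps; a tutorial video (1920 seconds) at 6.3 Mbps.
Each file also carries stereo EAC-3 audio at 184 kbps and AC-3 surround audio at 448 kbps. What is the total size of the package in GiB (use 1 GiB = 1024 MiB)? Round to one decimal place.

10.9 GiB

Audio total: 184 + 448 = 632 kbps = 0.632 Mbps.
animated explainer: 7.332 Mbps × 565 s = 4142.6 Mb
training video: 6.332 Mbps × 2940 s = 18616.1 Mb
drone footage reel: 82.632 Mbps × 243 s = 20079.6 Mb
product demo: 9.832 Mbps × 1740 s = 17107.7 Mb
interview recording: 4.432 Mbps × 4560 s = 20209.9 Mb
tutorial video: 6.932 Mbps × 1920 s = 13309.4 Mb
Total: 93465.3 Mb = 11683.2 MB.
= 10.88 GiB.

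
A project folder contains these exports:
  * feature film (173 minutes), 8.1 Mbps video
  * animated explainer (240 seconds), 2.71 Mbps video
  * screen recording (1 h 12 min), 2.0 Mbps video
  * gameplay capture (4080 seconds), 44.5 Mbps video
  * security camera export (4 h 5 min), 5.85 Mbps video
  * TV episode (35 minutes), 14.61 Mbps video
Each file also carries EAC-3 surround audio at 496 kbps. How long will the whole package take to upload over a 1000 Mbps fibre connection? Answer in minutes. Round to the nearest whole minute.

Audio: 496 kbps = 0.496 Mbps.
feature film: 8.596 Mbps × 10380 s = 89226.5 Mb
animated explainer: 3.206 Mbps × 240 s = 769.4 Mb
screen recording: 2.496 Mbps × 4320 s = 10782.7 Mb
gameplay capture: 44.996 Mbps × 4080 s = 183583.7 Mb
security camera export: 6.346 Mbps × 14700 s = 93286.2 Mb
TV episode: 15.106 Mbps × 2100 s = 31722.6 Mb
Total: 409371.1 Mb = 51171.4 MB.
At 1000 Mbps: 409371.1 / 1000 = 409 s ≈ 6.82 minutes.

7 minutes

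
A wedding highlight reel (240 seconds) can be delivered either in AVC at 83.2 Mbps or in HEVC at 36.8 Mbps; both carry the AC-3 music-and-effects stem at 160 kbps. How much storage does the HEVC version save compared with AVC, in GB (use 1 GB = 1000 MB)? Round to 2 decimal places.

Audio: 160 kbps = 0.160 Mbps.
AVC: 83.360 Mbps × 240 s = 20006.4 Mb = 2.501 GB.
HEVC: 36.960 Mbps × 240 s = 8870.4 Mb = 1.109 GB.
Saving: 2.501 − 1.109 = 1.392 GB.

1.39 GB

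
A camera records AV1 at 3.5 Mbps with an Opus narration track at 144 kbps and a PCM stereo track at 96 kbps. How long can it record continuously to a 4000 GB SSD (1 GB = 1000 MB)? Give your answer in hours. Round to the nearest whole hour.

2377 hours

Audio total: 144 + 96 = 240 kbps = 0.240 Mbps.
Total bitrate: 3.5 + 0.240 = 3.740 Mbps.
Capacity: 4000 GB = 32,000,000 Mb.
Recording time: 32,000,000 / 3.740 = 8,556,150 s ≈ 2,377 hours.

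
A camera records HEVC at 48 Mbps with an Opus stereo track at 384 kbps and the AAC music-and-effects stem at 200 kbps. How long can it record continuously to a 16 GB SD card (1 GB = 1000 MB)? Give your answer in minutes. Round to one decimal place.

43.9 minutes

Audio total: 384 + 200 = 584 kbps = 0.584 Mbps.
Total bitrate: 48 + 0.584 = 48.584 Mbps.
Capacity: 16 GB = 128,000 Mb.
Recording time: 128,000 / 48.584 = 2,635 s ≈ 43.9 minutes.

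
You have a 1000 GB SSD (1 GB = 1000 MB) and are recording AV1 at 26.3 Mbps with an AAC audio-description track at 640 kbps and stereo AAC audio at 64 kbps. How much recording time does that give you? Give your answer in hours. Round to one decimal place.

Audio total: 640 + 64 = 704 kbps = 0.704 Mbps.
Total bitrate: 26.3 + 0.704 = 27.004 Mbps.
Capacity: 1000 GB = 8,000,000 Mb.
Recording time: 8,000,000 / 27.004 = 296,252 s ≈ 82.3 hours.

82.3 hours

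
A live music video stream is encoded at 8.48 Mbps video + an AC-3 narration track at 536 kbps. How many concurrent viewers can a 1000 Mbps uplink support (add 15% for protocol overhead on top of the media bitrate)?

96

Audio: 536 kbps = 0.536 Mbps.
Per-viewer media rate: 9.016 Mbps.
On the wire with 15% overhead: 10.368 Mbps.
1000 Mbps = 1,000 Mbps; 1,000 / 10.368 = 96.45 → 96 viewers.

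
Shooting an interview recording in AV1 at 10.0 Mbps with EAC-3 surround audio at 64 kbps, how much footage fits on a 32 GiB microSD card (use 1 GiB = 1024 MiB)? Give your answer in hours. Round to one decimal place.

7.6 hours

Audio: 64 kbps = 0.064 Mbps.
Total bitrate: 10.0 + 0.064 = 10.064 Mbps.
Capacity: 32 GiB = 274,878 Mb.
Recording time: 274,878 / 10.064 = 27,313 s ≈ 7.59 hours.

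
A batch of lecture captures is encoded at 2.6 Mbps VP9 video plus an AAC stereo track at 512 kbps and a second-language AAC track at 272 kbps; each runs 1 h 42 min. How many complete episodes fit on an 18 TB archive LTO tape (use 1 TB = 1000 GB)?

6953

1 h 42 min = 102 min = 6120 s
Audio total: 512 + 272 = 784 kbps = 0.784 Mbps.
Total bitrate: 3.384 Mbps.
Per item: 3.384 Mbps × 6120 s = 20,710 Mb = 2,589 MB.
Capacity: 18 TB = 144,000,000 Mb; 6953.14 items → 6953 complete.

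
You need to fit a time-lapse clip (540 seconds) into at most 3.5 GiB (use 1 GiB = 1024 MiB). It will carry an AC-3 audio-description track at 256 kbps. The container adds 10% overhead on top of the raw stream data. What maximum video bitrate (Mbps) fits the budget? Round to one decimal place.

50.4 Mbps

Budget: 3.5 GiB = 30064.8 Mb.
Stream payload after overhead: 30064.8 / 1.10 = 27331.6 Mb.
Total bitrate budget: 27331.6 Mb / 540 s = 50.614 Mbps.
Audio: 256 kbps = 0.256 Mbps.
Video: 50.614 − 0.256 = 50.358 Mbps.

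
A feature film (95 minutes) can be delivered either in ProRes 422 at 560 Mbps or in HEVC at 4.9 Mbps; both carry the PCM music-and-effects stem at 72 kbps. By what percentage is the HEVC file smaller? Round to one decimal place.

95 min = 5700 s
Audio: 72 kbps = 0.072 Mbps.
ProRes 422: 560.072 Mbps × 5700 s = 3192410.4 Mb = 371.645 GiB.
HEVC: 4.972 Mbps × 5700 s = 28340.4 Mb = 3.299 GiB.
Reduction: (1 − 3.299/371.645) × 100 = 99.11%.

99.1%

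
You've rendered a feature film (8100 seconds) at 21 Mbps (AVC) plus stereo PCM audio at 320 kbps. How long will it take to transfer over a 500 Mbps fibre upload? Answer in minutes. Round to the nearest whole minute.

Audio: 320 kbps = 0.320 Mbps.
Total bitrate: 21.320 Mbps.
File: 21.320 Mbps × 8100 s = 172692.0 Mb.
At 500 Mbps: 172692.0 / 500 = 345.4 s ≈ 5.76 minutes.

6 minutes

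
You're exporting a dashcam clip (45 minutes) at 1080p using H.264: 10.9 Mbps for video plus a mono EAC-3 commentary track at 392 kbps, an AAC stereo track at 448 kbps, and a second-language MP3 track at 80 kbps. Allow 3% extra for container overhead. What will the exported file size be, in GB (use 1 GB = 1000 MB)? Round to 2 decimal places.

4.11 GB

45 min = 2700 s
Audio total: 392 + 448 + 80 = 920 kbps = 0.920 Mbps.
Total bitrate: 10.9 + 0.920 = 11.820 Mbps.
Stream data: 11.820 Mbps × 2700 s = 31914.0 Mb.
With 3% container overhead: ×1.03.
32,871 Mb ÷ 8 = 4,109 MB → 4.109 GB.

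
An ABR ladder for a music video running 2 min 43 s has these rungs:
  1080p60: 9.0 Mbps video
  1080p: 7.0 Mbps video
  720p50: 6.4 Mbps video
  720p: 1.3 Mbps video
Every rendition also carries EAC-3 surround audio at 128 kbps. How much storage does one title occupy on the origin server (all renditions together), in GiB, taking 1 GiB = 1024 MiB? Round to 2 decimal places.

2 min 43 s = 163 s
Audio: 128 kbps = 0.128 Mbps.
Sum of rendition bitrates: (9.0+0.128) + (7.0+0.128) + (6.4+0.128) + (1.3+0.128) = 24.212 Mbps.
× 163 s = 3,947 Mb = 493.3 MB = 0.4594 GiB.

0.46 GiB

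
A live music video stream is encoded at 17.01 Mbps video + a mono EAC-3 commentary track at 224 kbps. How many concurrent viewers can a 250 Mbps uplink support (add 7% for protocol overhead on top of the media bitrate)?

Audio: 224 kbps = 0.224 Mbps.
Per-viewer media rate: 17.234 Mbps.
On the wire with 7% overhead: 18.440 Mbps.
250 Mbps = 250.0 Mbps; 250.0 / 18.440 = 13.56 → 13 viewers.

13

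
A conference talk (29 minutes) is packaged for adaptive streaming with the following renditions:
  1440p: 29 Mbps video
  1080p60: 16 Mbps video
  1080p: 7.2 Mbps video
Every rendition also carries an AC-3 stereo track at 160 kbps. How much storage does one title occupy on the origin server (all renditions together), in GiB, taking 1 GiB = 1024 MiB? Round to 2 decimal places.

10.67 GiB

29 min = 1740 s
Audio: 160 kbps = 0.160 Mbps.
Sum of rendition bitrates: (29+0.160) + (16+0.160) + (7.2+0.160) = 52.680 Mbps.
× 1740 s = 91,663 Mb = 11,458 MB = 10.67 GiB.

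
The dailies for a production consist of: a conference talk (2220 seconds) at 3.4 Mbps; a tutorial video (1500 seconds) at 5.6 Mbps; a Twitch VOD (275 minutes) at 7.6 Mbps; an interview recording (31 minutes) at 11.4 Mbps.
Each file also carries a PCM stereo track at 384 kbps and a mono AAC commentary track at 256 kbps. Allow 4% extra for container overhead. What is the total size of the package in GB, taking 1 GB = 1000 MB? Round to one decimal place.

Audio total: 384 + 256 = 640 kbps = 0.640 Mbps.
conference talk: 4.040 Mbps × 2220 s × 1.04 = 9327.6 Mb
tutorial video: 6.240 Mbps × 1500 s × 1.04 = 9734.4 Mb
Twitch VOD: 8.240 Mbps × 16500 s × 1.04 = 141398.4 Mb
interview recording: 12.040 Mbps × 1860 s × 1.04 = 23290.2 Mb
Total: 183750.5 Mb = 22968.8 MB.
= 22.97 GB.

23.0 GB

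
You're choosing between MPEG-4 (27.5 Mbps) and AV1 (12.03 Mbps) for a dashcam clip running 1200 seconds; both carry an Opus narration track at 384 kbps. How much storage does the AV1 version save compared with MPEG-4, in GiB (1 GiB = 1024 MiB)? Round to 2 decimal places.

2.16 GiB

Audio: 384 kbps = 0.384 Mbps.
MPEG-4: 27.884 Mbps × 1200 s = 33460.8 Mb = 3.895 GiB.
AV1: 12.414 Mbps × 1200 s = 14896.8 Mb = 1.734 GiB.
Saving: 3.895 − 1.734 = 2.161 GiB.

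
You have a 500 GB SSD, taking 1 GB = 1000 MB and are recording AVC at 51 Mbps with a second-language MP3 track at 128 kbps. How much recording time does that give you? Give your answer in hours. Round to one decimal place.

Audio: 128 kbps = 0.128 Mbps.
Total bitrate: 51 + 0.128 = 51.128 Mbps.
Capacity: 500 GB = 4,000,000 Mb.
Recording time: 4,000,000 / 51.128 = 78,235 s ≈ 21.7 hours.

21.7 hours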